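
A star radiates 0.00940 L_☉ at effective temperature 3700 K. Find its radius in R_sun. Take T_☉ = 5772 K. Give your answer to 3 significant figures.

R/R_☉ = √(L/L_☉) / (T/T_☉)² = √(0.00940) / (0.6410)²
       = 0.09695 / 0.4109 = 0.2359.

0.236 R_sun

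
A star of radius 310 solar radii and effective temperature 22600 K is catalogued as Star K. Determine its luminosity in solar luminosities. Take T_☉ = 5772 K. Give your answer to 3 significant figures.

L/L_☉ = (R/R_☉)² (T/T_☉)⁴ = (310)² × (22600/5772)⁴
       = 9.610×10^4 × (3.915)⁴ = 9.610×10^4 × 235.0 = 2.259×10^7.

2.26×10^7 solar luminosities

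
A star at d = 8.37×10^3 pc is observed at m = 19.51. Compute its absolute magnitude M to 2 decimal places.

M = m − 5 log₁₀(d/10 pc) = 19.51 − 5 log₁₀(8.37×10^3/10)
  = 19.51 − 5 × 2.923 = 19.51 − 14.61 = 4.90.

4.90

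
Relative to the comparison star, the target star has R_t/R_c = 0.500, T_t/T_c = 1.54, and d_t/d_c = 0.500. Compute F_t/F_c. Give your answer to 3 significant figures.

5.62

L_t/L_c = (R_t/R_c)²(T_t/T_c)⁴ = (0.500)² × (1.54)⁴ = 1.406.
F_t/F_c = (L_t/L_c)/(d_t/d_c)² = 1.406 / (0.500)² = 5.624.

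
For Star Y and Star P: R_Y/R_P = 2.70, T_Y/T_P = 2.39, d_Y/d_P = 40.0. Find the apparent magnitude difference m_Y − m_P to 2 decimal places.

L_Y/L_P = (2.70)²(2.39)⁴ = 237.9.
F_Y/F_P = (L_Y/L_P)/(d_Y/d_P)² = 237.9/1600 = 0.1487.
m_Y − m_P = −2.5 log₁₀(0.1487) = 2.07.

2.07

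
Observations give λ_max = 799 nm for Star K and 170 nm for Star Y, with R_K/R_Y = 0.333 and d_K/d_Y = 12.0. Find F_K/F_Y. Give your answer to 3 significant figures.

1.58×10^-6

Wien's law: T_K/T_Y = λ_Y/λ_K = 170/799 = 0.2128.
L_K/L_Y = (R_K/R_Y)²(T_K/T_Y)⁴ = (0.333)²(0.2128)⁴ = 2.272×10^-4.
F_K/F_Y = (L_K/L_Y)/(d_K/d_Y)² = 2.272×10^-4/(12.0)² = 1.578×10^-6.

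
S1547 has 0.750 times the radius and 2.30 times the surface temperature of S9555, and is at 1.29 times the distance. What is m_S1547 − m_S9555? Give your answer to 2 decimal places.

-2.44

L_S1547/L_S9555 = (0.750)²(2.30)⁴ = 15.74.
F_S1547/F_S9555 = (L_S1547/L_S9555)/(d_S1547/d_S9555)² = 15.74/1.664 = 9.459.
m_S1547 − m_S9555 = −2.5 log₁₀(9.459) = -2.44.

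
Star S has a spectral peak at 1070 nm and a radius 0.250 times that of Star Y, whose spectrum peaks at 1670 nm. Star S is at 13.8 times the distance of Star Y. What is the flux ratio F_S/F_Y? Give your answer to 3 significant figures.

Wien's law: T_S/T_Y = λ_Y/λ_S = 1670/1070 = 1.561.
L_S/L_Y = (R_S/R_Y)²(T_S/T_Y)⁴ = (0.250)²(1.561)⁴ = 0.3709.
F_S/F_Y = (L_S/L_Y)/(d_S/d_Y)² = 0.3709/(13.8)² = 0.001947.

0.00195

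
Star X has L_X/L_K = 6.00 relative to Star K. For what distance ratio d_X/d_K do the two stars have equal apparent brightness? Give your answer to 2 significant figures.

Equal flux requires L_X/d_X² = L_K/d_K², so d_X/d_K = √(L_X/L_K)
= √(6.00) = 2.449.

2.4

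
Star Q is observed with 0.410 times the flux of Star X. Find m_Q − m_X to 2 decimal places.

m_Q − m_X = −2.5 log₁₀(F_Q/F_X) = −2.5 log₁₀(0.410) = −2.5 × (-0.387) = 0.968.

0.97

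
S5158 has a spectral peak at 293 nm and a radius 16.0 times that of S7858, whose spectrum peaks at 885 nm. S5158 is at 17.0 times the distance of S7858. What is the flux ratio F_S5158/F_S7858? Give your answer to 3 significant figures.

Wien's law: T_S5158/T_S7858 = λ_S7858/λ_S5158 = 885/293 = 3.020.
L_S5158/L_S7858 = (R_S5158/R_S7858)²(T_S5158/T_S7858)⁴ = (16.0)²(3.020)⁴ = 2.131×10^4.
F_S5158/F_S7858 = (L_S5158/L_S7858)/(d_S5158/d_S7858)² = 2.131×10^4/(17.0)² = 73.73.

73.7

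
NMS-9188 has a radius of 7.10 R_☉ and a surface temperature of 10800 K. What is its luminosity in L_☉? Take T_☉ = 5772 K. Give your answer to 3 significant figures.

618 L_☉

L/L_☉ = (R/R_☉)² (T/T_☉)⁴ = (7.10)² × (10800/5772)⁴
       = 50.41 × (1.871)⁴ = 50.41 × 12.26 = 617.9.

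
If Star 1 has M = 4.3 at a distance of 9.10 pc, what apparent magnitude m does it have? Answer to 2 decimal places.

m = M + 5 log₁₀(d/10 pc) = 4.3 + 5 log₁₀(9.10/10)
  = 4.3 + 5 × -0.041 = 4.3 + -0.20 = 4.10.

4.10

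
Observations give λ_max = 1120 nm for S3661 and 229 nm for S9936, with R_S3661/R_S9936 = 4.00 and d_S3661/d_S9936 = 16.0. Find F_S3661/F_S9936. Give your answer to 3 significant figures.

Wien's law: T_S3661/T_S9936 = λ_S9936/λ_S3661 = 229/1120 = 0.2045.
L_S3661/L_S9936 = (R_S3661/R_S9936)²(T_S3661/T_S9936)⁴ = (4.00)²(0.2045)⁴ = 0.02796.
F_S3661/F_S9936 = (L_S3661/L_S9936)/(d_S3661/d_S9936)² = 0.02796/(16.0)² = 1.092×10^-4.

1.09×10^-4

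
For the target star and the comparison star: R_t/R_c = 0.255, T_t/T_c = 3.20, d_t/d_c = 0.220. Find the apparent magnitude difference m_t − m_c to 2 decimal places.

L_t/L_c = (0.255)²(3.20)⁴ = 6.818.
F_t/F_c = (L_t/L_c)/(d_t/d_c)² = 6.818/0.04840 = 140.9.
m_t − m_c = −2.5 log₁₀(140.9) = -5.37.

-5.37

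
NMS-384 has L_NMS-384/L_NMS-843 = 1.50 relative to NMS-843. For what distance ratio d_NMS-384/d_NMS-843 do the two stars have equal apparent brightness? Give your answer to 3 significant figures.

1.22

Equal flux requires L_NMS-384/d_NMS-384² = L_NMS-843/d_NMS-843², so d_NMS-384/d_NMS-843 = √(L_NMS-384/L_NMS-843)
= √(1.50) = 1.225.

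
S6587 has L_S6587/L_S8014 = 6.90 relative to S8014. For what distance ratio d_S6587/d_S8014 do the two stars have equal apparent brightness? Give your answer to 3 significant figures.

2.63

Equal flux requires L_S6587/d_S6587² = L_S8014/d_S8014², so d_S6587/d_S8014 = √(L_S6587/L_S8014)
= √(6.90) = 2.627.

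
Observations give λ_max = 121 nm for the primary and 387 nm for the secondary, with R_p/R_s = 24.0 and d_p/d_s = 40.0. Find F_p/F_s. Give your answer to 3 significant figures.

Wien's law: T_p/T_s = λ_s/λ_p = 387/121 = 3.198.
L_p/L_s = (R_p/R_s)²(T_p/T_s)⁴ = (24.0)²(3.198)⁴ = 6.027×10^4.
F_p/F_s = (L_p/L_s)/(d_p/d_s)² = 6.027×10^4/(40.0)² = 37.67.

37.7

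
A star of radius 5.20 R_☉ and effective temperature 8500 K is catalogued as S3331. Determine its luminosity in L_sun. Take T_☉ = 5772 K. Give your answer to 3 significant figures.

127 L_sun

L/L_☉ = (R/R_☉)² (T/T_☉)⁴ = (5.20)² × (8500/5772)⁴
       = 27.04 × (1.473)⁴ = 27.04 × 4.703 = 127.2.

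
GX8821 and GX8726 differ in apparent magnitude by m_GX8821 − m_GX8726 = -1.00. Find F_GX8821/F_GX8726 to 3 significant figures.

F_GX8821/F_GX8726 = 10^(−(m_GX8821 − m_GX8726)/2.5) = 10^(1.00/2.5) = 10^0.400 = 2.512.

2.51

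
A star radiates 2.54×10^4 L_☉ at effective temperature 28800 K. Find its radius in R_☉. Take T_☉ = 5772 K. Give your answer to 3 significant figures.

R/R_☉ = √(L/L_☉) / (T/T_☉)² = √(2.54×10^4) / (4.990)²
       = 159.4 / 24.90 = 6.402.

6.40 R_☉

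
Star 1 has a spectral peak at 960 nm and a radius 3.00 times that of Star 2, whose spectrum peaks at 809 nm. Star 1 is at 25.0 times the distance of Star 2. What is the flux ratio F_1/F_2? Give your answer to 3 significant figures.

0.00726

Wien's law: T_1/T_2 = λ_2/λ_1 = 809/960 = 0.8427.
L_1/L_2 = (R_1/R_2)²(T_1/T_2)⁴ = (3.00)²(0.8427)⁴ = 4.539.
F_1/F_2 = (L_1/L_2)/(d_1/d_2)² = 4.539/(25.0)² = 0.007262.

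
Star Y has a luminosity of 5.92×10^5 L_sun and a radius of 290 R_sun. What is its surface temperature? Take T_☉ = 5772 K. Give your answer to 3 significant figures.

9.40×10^3 K

T/T_☉ = (L/L_☉)^(1/4) / (R/R_☉)^(1/2)
T = 5772 × (5.92×10^5)^(1/4) / √(290) = 5772 × 27.74 / 17.03 = 9402 K.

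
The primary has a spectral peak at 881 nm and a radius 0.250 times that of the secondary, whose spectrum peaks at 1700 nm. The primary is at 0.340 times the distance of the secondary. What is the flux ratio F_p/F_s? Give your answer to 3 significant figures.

7.50

Wien's law: T_p/T_s = λ_s/λ_p = 1700/881 = 1.930.
L_p/L_s = (R_p/R_s)²(T_p/T_s)⁴ = (0.250)²(1.930)⁴ = 0.8665.
F_p/F_s = (L_p/L_s)/(d_p/d_s)² = 0.8665/(0.340)² = 7.496.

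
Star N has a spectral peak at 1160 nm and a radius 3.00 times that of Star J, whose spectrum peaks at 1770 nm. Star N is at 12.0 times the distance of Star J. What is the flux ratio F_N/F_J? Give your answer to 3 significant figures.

0.339

Wien's law: T_N/T_J = λ_J/λ_N = 1770/1160 = 1.526.
L_N/L_J = (R_N/R_J)²(T_N/T_J)⁴ = (3.00)²(1.526)⁴ = 48.79.
F_N/F_J = (L_N/L_J)/(d_N/d_J)² = 48.79/(12.0)² = 0.3388.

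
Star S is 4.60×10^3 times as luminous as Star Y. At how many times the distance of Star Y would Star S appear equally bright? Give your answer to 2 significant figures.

Equal flux requires L_S/d_S² = L_Y/d_Y², so d_S/d_Y = √(L_S/L_Y)
= √(4.60×10^3) = 67.82.

68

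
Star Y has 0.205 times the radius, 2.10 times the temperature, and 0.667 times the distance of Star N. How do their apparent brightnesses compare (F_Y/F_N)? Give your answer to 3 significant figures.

1.84

L_Y/L_N = (R_Y/R_N)²(T_Y/T_N)⁴ = (0.205)² × (2.10)⁴ = 0.8173.
F_Y/F_N = (L_Y/L_N)/(d_Y/d_N)² = 0.8173 / (0.667)² = 1.837.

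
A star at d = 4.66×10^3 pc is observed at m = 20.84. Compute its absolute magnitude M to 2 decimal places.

7.50

M = m − 5 log₁₀(d/10 pc) = 20.84 − 5 log₁₀(4.66×10^3/10)
  = 20.84 − 5 × 2.668 = 20.84 − 13.34 = 7.50.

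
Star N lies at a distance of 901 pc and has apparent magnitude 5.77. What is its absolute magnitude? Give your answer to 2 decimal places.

-4.00

M = m − 5 log₁₀(d/10 pc) = 5.77 − 5 log₁₀(901/10)
  = 5.77 − 5 × 1.955 = 5.77 − 9.77 = -4.00.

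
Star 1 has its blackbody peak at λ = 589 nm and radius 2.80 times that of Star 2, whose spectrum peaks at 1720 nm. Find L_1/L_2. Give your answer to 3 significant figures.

570

Wien's law gives T ∝ 1/λ_max, so T_1/T_2 = λ_2/λ_1 = 1720/589 = 2.920.
Then L ∝ R²T⁴ gives L_1/L_2 = (2.80)² × (2.920)⁴ = 7.840 × 72.72 = 570.1.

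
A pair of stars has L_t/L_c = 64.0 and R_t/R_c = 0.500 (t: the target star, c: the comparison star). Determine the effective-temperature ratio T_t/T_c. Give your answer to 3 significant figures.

L ∝ R²T⁴ gives T ∝ (L/R²)^(1/4), so
T_t/T_c = (64.0 / 0.500²)^(1/4) = (256.0)^(1/4) = 4.000.

4.00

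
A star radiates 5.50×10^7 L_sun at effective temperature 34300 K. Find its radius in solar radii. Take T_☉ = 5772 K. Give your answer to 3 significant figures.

R/R_☉ = √(L/L_☉) / (T/T_☉)² = √(5.50×10^7) / (5.942)²
       = 7416 / 35.31 = 210.0.

210 solar radii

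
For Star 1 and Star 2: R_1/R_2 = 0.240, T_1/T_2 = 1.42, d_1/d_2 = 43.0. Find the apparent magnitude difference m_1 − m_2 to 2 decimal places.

9.74

L_1/L_2 = (0.240)²(1.42)⁴ = 0.2342.
F_1/F_2 = (L_1/L_2)/(d_1/d_2)² = 0.2342/1849 = 1.267×10^-4.
m_1 − m_2 = −2.5 log₁₀(1.267×10^-4) = 9.74.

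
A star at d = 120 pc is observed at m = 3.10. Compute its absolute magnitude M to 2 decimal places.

M = m − 5 log₁₀(d/10 pc) = 3.10 − 5 log₁₀(120/10)
  = 3.10 − 5 × 1.079 = 3.10 − 5.40 = -2.30.

-2.30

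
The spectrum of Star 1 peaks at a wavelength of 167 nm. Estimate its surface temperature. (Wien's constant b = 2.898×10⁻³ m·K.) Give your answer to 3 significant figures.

1.74×10^4 K

T = b/λ_max = 2.898×10⁻³ / (167×10⁻⁹) = 1.735×10^4 K.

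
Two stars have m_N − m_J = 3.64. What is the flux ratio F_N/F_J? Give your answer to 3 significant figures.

F_N/F_J = 10^(−(m_N − m_J)/2.5) = 10^(-3.64/2.5) = 10^-1.456 = 0.03499.

0.0350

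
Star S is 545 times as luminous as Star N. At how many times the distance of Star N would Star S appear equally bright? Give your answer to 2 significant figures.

23

Equal flux requires L_S/d_S² = L_N/d_N², so d_S/d_N = √(L_S/L_N)
= √(545) = 23.35.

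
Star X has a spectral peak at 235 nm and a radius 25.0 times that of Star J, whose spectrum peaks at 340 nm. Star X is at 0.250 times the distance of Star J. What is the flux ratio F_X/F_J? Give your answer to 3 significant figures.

4.38×10^4

Wien's law: T_X/T_J = λ_J/λ_X = 340/235 = 1.447.
L_X/L_J = (R_X/R_J)²(T_X/T_J)⁴ = (25.0)²(1.447)⁴ = 2739.
F_X/F_J = (L_X/L_J)/(d_X/d_J)² = 2739/(0.250)² = 4.382×10^4.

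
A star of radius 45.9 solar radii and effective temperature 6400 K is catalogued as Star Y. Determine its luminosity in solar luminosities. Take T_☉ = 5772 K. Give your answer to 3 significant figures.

L/L_☉ = (R/R_☉)² (T/T_☉)⁴ = (45.9)² × (6400/5772)⁴
       = 2107 × (1.109)⁴ = 2107 × 1.512 = 3184.

3.18×10^3 solar luminosities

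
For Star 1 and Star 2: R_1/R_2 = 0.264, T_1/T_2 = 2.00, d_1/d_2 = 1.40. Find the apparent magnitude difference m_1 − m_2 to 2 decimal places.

L_1/L_2 = (0.264)²(2.00)⁴ = 1.115.
F_1/F_2 = (L_1/L_2)/(d_1/d_2)² = 1.115/1.960 = 0.5689.
m_1 − m_2 = −2.5 log₁₀(0.5689) = 0.61.

0.61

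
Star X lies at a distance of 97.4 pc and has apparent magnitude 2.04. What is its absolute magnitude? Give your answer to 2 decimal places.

-2.90

M = m − 5 log₁₀(d/10 pc) = 2.04 − 5 log₁₀(97.4/10)
  = 2.04 − 5 × 0.989 = 2.04 − 4.94 = -2.90.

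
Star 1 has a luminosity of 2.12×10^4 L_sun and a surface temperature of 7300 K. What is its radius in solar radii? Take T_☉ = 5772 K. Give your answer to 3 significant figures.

R/R_☉ = √(L/L_☉) / (T/T_☉)² = √(2.12×10^4) / (1.265)²
       = 145.6 / 1.600 = 91.03.

91.0 solar radii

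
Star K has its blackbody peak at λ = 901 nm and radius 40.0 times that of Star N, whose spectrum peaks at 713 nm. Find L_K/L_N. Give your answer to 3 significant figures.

Wien's law gives T ∝ 1/λ_max, so T_K/T_N = λ_N/λ_K = 713/901 = 0.7913.
Then L ∝ R²T⁴ gives L_K/L_N = (40.0)² × (0.7913)⁴ = 1600 × 0.3922 = 627.4.

627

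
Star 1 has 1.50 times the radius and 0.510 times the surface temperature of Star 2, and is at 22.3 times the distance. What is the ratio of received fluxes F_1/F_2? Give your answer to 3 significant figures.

L_1/L_2 = (R_1/R_2)²(T_1/T_2)⁴ = (1.50)² × (0.510)⁴ = 0.1522.
F_1/F_2 = (L_1/L_2)/(d_1/d_2)² = 0.1522 / (22.3)² = 3.061×10^-4.

3.06×10^-4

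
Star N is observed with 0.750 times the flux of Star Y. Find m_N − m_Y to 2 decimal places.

m_N − m_Y = −2.5 log₁₀(F_N/F_Y) = −2.5 log₁₀(0.750) = −2.5 × (-0.125) = 0.312.

0.31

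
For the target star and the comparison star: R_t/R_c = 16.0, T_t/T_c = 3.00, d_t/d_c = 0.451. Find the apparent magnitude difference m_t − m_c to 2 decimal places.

L_t/L_c = (16.0)²(3.00)⁴ = 2.074×10^4.
F_t/F_c = (L_t/L_c)/(d_t/d_c)² = 2.074×10^4/0.2034 = 1.019×10^5.
m_t − m_c = −2.5 log₁₀(1.019×10^5) = -12.52.

-12.52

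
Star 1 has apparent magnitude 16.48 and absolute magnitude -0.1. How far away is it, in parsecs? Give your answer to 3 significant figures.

2.07×10^4 pc

m − M = 5 log₁₀(d/10 pc)
16.48 − (-0.1) = 16.58 = 5 log₁₀(d/10)
d = 10 × 10^(16.58/5) = 10 × 10^3.316 = 2.070×10^4 pc.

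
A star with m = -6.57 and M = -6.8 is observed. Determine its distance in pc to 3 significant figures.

m − M = 5 log₁₀(d/10 pc)
-6.57 − (-6.8) = 0.23 = 5 log₁₀(d/10)
d = 10 × 10^(0.23/5) = 10 × 10^0.046 = 11.12 pc.

11.1 pc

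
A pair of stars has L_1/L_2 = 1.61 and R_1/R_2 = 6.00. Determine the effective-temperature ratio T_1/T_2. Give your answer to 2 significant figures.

0.46

L ∝ R²T⁴ gives T ∝ (L/R²)^(1/4), so
T_1/T_2 = (1.61 / 6.00²)^(1/4) = (0.04472)^(1/4) = 0.4599.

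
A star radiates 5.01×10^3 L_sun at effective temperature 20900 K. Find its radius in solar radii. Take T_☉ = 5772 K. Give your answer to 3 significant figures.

5.40 solar radii

R/R_☉ = √(L/L_☉) / (T/T_☉)² = √(5.01×10^3) / (3.621)²
       = 70.78 / 13.11 = 5.399.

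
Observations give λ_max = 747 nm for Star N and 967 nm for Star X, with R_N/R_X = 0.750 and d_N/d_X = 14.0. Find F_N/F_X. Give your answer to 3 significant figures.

Wien's law: T_N/T_X = λ_X/λ_N = 967/747 = 1.295.
L_N/L_X = (R_N/R_X)²(T_N/T_X)⁴ = (0.750)²(1.295)⁴ = 1.580.
F_N/F_X = (L_N/L_X)/(d_N/d_X)² = 1.580/(14.0)² = 0.008059.

0.00806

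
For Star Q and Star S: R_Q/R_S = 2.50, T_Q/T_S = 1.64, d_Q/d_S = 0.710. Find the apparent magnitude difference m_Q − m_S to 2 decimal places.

-4.88

L_Q/L_S = (2.50)²(1.64)⁴ = 45.21.
F_Q/F_S = (L_Q/L_S)/(d_Q/d_S)² = 45.21/0.5041 = 89.69.
m_Q − m_S = −2.5 log₁₀(89.69) = -4.88.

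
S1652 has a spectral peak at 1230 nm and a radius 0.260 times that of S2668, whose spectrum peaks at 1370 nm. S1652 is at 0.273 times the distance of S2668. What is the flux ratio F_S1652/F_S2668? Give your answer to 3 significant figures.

1.40

Wien's law: T_S1652/T_S2668 = λ_S2668/λ_S1652 = 1370/1230 = 1.114.
L_S1652/L_S2668 = (R_S1652/R_S2668)²(T_S1652/T_S2668)⁴ = (0.260)²(1.114)⁴ = 0.1040.
F_S1652/F_S2668 = (L_S1652/L_S2668)/(d_S1652/d_S2668)² = 0.1040/(0.273)² = 1.396.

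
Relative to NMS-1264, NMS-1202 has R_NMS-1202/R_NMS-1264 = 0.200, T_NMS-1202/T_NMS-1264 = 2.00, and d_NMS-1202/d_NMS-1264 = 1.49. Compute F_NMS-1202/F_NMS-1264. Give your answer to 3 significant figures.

0.288

L_NMS-1202/L_NMS-1264 = (R_NMS-1202/R_NMS-1264)²(T_NMS-1202/T_NMS-1264)⁴ = (0.200)² × (2.00)⁴ = 0.6400.
F_NMS-1202/F_NMS-1264 = (L_NMS-1202/L_NMS-1264)/(d_NMS-1202/d_NMS-1264)² = 0.6400 / (1.49)² = 0.2883.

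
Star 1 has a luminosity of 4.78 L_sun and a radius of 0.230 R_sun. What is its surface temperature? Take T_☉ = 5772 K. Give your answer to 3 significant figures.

T/T_☉ = (L/L_☉)^(1/4) / (R/R_☉)^(1/2)
T = 5772 × (4.78)^(1/4) / √(0.230) = 5772 × 1.479 / 0.4796 = 1.780×10^4 K.

1.78×10^4 K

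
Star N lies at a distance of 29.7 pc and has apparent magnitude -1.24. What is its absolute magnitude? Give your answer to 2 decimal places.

-3.60

M = m − 5 log₁₀(d/10 pc) = -1.24 − 5 log₁₀(29.7/10)
  = -1.24 − 5 × 0.473 = -1.24 − 2.36 = -3.60.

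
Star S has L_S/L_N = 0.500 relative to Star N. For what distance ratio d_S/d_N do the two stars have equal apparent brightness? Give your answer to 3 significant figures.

0.707

Equal flux requires L_S/d_S² = L_N/d_N², so d_S/d_N = √(L_S/L_N)
= √(0.500) = 0.7071.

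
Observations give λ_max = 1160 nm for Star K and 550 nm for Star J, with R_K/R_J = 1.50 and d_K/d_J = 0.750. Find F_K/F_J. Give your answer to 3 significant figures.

Wien's law: T_K/T_J = λ_J/λ_K = 550/1160 = 0.4741.
L_K/L_J = (R_K/R_J)²(T_K/T_J)⁴ = (1.50)²(0.4741)⁴ = 0.1137.
F_K/F_J = (L_K/L_J)/(d_K/d_J)² = 0.1137/(0.750)² = 0.2022.

0.202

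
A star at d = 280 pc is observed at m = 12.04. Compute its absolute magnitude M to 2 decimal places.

M = m − 5 log₁₀(d/10 pc) = 12.04 − 5 log₁₀(280/10)
  = 12.04 − 5 × 1.447 = 12.04 − 7.24 = 4.80.

4.80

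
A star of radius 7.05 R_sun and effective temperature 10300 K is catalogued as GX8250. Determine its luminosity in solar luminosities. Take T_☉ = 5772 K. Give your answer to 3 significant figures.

L/L_☉ = (R/R_☉)² (T/T_☉)⁴ = (7.05)² × (10300/5772)⁴
       = 49.70 × (1.784)⁴ = 49.70 × 10.14 = 504.0.

504 solar luminosities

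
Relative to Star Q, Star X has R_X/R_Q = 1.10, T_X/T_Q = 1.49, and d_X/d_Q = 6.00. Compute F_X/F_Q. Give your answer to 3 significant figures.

L_X/L_Q = (R_X/R_Q)²(T_X/T_Q)⁴ = (1.10)² × (1.49)⁴ = 5.964.
F_X/F_Q = (L_X/L_Q)/(d_X/d_Q)² = 5.964 / (6.00)² = 0.1657.

0.166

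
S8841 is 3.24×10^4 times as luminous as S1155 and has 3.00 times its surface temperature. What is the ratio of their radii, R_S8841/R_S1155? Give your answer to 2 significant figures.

L ∝ R²T⁴ gives R ∝ √L / T², so
R_S8841/R_S1155 = √(3.24×10^4) / (3.00)² = 180.0 / 9.000 = 20.00.

20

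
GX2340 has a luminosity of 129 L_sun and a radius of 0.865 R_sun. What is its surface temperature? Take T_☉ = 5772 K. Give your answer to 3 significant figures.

T/T_☉ = (L/L_☉)^(1/4) / (R/R_☉)^(1/2)
T = 5772 × (129)^(1/4) / √(0.865) = 5772 × 3.370 / 0.9301 = 2.092×10^4 K.

2.09×10^4 K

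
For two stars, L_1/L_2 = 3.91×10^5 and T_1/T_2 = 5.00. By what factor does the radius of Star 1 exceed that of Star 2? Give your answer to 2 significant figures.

25

L ∝ R²T⁴ gives R ∝ √L / T², so
R_1/R_2 = √(3.91×10^5) / (5.00)² = 625.3 / 25.00 = 25.01.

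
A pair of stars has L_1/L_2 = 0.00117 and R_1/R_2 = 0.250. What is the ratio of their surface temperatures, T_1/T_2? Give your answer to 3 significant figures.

L ∝ R²T⁴ gives T ∝ (L/R²)^(1/4), so
T_1/T_2 = (0.00117 / 0.250²)^(1/4) = (0.01872)^(1/4) = 0.3699.

0.370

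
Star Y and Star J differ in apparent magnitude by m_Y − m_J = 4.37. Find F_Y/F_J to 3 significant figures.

F_Y/F_J = 10^(−(m_Y − m_J)/2.5) = 10^(-4.37/2.5) = 10^-1.748 = 0.01786.

0.0179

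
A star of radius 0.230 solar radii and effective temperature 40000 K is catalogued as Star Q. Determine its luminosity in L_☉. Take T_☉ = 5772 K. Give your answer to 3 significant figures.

122 L_☉

L/L_☉ = (R/R_☉)² (T/T_☉)⁴ = (0.230)² × (40000/5772)⁴
       = 0.05290 × (6.930)⁴ = 0.05290 × 2306 = 122.0.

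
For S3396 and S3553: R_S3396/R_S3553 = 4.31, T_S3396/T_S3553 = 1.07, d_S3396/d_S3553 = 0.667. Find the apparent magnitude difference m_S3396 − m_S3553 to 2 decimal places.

-4.35

L_S3396/L_S3553 = (4.31)²(1.07)⁴ = 24.35.
F_S3396/F_S3553 = (L_S3396/L_S3553)/(d_S3396/d_S3553)² = 24.35/0.4449 = 54.73.
m_S3396 − m_S3553 = −2.5 log₁₀(54.73) = -4.35.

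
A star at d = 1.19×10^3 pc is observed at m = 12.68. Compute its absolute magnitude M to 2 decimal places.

M = m − 5 log₁₀(d/10 pc) = 12.68 − 5 log₁₀(1.19×10^3/10)
  = 12.68 − 5 × 2.076 = 12.68 − 10.38 = 2.30.

2.30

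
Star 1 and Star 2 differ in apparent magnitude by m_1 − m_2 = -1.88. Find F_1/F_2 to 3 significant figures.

F_1/F_2 = 10^(−(m_1 − m_2)/2.5) = 10^(1.88/2.5) = 10^0.752 = 5.649.

5.65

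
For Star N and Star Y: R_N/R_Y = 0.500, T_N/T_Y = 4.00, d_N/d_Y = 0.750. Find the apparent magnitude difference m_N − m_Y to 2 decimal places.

L_N/L_Y = (0.500)²(4.00)⁴ = 64.00.
F_N/F_Y = (L_N/L_Y)/(d_N/d_Y)² = 64.00/0.5625 = 113.8.
m_N − m_Y = −2.5 log₁₀(113.8) = -5.14.

-5.14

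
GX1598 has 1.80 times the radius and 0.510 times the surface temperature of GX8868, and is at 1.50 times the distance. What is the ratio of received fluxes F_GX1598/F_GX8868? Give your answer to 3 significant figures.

L_GX1598/L_GX8868 = (R_GX1598/R_GX8868)²(T_GX1598/T_GX8868)⁴ = (1.80)² × (0.510)⁴ = 0.2192.
F_GX1598/F_GX8868 = (L_GX1598/L_GX8868)/(d_GX1598/d_GX8868)² = 0.2192 / (1.50)² = 0.09742.

0.0974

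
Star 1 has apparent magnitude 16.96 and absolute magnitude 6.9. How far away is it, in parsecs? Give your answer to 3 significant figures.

1.03×10^3 pc

m − M = 5 log₁₀(d/10 pc)
16.96 − (6.9) = 10.06 = 5 log₁₀(d/10)
d = 10 × 10^(10.06/5) = 10 × 10^2.012 = 1028 pc.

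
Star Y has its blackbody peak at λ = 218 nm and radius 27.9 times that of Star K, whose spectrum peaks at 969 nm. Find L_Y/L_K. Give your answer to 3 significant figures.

3.04×10^5

Wien's law gives T ∝ 1/λ_max, so T_Y/T_K = λ_K/λ_Y = 969/218 = 4.445.
Then L ∝ R²T⁴ gives L_Y/L_K = (27.9)² × (4.445)⁴ = 778.4 × 390.4 = 3.039×10^5.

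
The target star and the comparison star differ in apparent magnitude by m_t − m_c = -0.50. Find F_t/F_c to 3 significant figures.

F_t/F_c = 10^(−(m_t − m_c)/2.5) = 10^(0.50/2.5) = 10^0.200 = 1.585.

1.58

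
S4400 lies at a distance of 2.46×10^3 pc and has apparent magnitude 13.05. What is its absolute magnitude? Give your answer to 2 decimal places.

1.10

M = m − 5 log₁₀(d/10 pc) = 13.05 − 5 log₁₀(2.46×10^3/10)
  = 13.05 − 5 × 2.391 = 13.05 − 11.95 = 1.10.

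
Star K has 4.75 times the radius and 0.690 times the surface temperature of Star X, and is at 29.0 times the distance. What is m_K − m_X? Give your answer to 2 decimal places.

L_K/L_X = (4.75)²(0.690)⁴ = 5.114.
F_K/F_X = (L_K/L_X)/(d_K/d_X)² = 5.114/841.0 = 0.006081.
m_K − m_X = −2.5 log₁₀(0.006081) = 5.54.

5.54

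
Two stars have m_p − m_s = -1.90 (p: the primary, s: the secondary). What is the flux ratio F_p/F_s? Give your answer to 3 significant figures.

5.75

F_p/F_s = 10^(−(m_p − m_s)/2.5) = 10^(1.90/2.5) = 10^0.760 = 5.754.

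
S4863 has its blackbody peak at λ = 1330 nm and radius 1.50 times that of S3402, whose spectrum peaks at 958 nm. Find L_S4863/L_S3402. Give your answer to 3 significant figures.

Wien's law gives T ∝ 1/λ_max, so T_S4863/T_S3402 = λ_S3402/λ_S4863 = 958/1330 = 0.7203.
Then L ∝ R²T⁴ gives L_S4863/L_S3402 = (1.50)² × (0.7203)⁴ = 2.250 × 0.2692 = 0.6057.

0.606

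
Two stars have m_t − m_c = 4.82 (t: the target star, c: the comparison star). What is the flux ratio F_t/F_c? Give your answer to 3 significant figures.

F_t/F_c = 10^(−(m_t − m_c)/2.5) = 10^(-4.82/2.5) = 10^-1.928 = 0.01180.

0.0118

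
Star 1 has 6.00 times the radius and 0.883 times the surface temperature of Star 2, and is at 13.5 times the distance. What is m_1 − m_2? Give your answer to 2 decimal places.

2.30

L_1/L_2 = (6.00)²(0.883)⁴ = 21.88.
F_1/F_2 = (L_1/L_2)/(d_1/d_2)² = 21.88/182.2 = 0.1201.
m_1 − m_2 = −2.5 log₁₀(0.1201) = 2.30.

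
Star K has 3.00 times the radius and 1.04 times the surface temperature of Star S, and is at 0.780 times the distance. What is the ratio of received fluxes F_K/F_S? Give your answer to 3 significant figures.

L_K/L_S = (R_K/R_S)²(T_K/T_S)⁴ = (3.00)² × (1.04)⁴ = 10.53.
F_K/F_S = (L_K/L_S)/(d_K/d_S)² = 10.53 / (0.780)² = 17.31.

17.3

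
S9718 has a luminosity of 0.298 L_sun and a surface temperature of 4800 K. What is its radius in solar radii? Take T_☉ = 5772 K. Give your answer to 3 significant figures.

0.789 solar radii

R/R_☉ = √(L/L_☉) / (T/T_☉)² = √(0.298) / (0.8316)²
       = 0.5459 / 0.6916 = 0.7894.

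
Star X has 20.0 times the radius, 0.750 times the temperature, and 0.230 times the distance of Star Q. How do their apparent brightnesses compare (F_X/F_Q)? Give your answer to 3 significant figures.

L_X/L_Q = (R_X/R_Q)²(T_X/T_Q)⁴ = (20.0)² × (0.750)⁴ = 126.6.
F_X/F_Q = (L_X/L_Q)/(d_X/d_Q)² = 126.6 / (0.230)² = 2392.

2.39×10^3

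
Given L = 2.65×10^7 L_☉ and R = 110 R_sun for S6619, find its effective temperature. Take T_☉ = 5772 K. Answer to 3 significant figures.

T/T_☉ = (L/L_☉)^(1/4) / (R/R_☉)^(1/2)
T = 5772 × (2.65×10^7)^(1/4) / √(110) = 5772 × 71.75 / 10.49 = 3.949×10^4 K.

3.95×10^4 K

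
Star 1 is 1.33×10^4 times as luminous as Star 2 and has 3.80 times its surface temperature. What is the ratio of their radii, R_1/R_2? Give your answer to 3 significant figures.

L ∝ R²T⁴ gives R ∝ √L / T², so
R_1/R_2 = √(1.33×10^4) / (3.80)² = 115.3 / 14.44 = 7.987.

7.99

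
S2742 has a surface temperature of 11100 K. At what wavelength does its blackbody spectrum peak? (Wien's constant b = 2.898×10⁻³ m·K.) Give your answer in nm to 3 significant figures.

261 nm

λ_max = b/T = 2.898×10⁻³ / 11100 = 2.61×10^-7 m = 261.1 nm.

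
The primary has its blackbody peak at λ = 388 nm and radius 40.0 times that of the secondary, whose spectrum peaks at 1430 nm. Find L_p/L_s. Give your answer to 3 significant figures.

2.95×10^5

Wien's law gives T ∝ 1/λ_max, so T_p/T_s = λ_s/λ_p = 1430/388 = 3.686.
Then L ∝ R²T⁴ gives L_p/L_s = (40.0)² × (3.686)⁴ = 1600 × 184.5 = 2.952×10^5.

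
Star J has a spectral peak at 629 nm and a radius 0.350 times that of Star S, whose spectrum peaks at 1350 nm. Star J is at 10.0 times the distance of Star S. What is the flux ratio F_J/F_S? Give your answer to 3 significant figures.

Wien's law: T_J/T_S = λ_S/λ_J = 1350/629 = 2.146.
L_J/L_S = (R_J/R_S)²(T_J/T_S)⁴ = (0.350)²(2.146)⁴ = 2.599.
F_J/F_S = (L_J/L_S)/(d_J/d_S)² = 2.599/(10.0)² = 0.02599.

0.0260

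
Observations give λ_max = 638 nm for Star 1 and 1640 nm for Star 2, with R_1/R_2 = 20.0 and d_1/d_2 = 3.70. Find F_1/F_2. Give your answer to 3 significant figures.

1.28×10^3

Wien's law: T_1/T_2 = λ_2/λ_1 = 1640/638 = 2.571.
L_1/L_2 = (R_1/R_2)²(T_1/T_2)⁴ = (20.0)²(2.571)⁴ = 1.746×10^4.
F_1/F_2 = (L_1/L_2)/(d_1/d_2)² = 1.746×10^4/(3.70)² = 1276.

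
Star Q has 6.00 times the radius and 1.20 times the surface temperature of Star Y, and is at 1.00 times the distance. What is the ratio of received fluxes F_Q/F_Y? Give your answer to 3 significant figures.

L_Q/L_Y = (R_Q/R_Y)²(T_Q/T_Y)⁴ = (6.00)² × (1.20)⁴ = 74.65.
F_Q/F_Y = (L_Q/L_Y)/(d_Q/d_Y)² = 74.65 / (1.00)² = 74.65.

74.6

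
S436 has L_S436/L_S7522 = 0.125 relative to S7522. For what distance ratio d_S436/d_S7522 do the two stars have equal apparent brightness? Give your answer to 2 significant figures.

Equal flux requires L_S436/d_S436² = L_S7522/d_S7522², so d_S436/d_S7522 = √(L_S436/L_S7522)
= √(0.125) = 0.3536.

0.35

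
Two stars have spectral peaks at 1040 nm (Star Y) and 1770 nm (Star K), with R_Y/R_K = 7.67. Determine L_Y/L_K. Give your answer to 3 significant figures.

Wien's law gives T ∝ 1/λ_max, so T_Y/T_K = λ_K/λ_Y = 1770/1040 = 1.702.
Then L ∝ R²T⁴ gives L_Y/L_K = (7.67)² × (1.702)⁴ = 58.83 × 8.390 = 493.6.

494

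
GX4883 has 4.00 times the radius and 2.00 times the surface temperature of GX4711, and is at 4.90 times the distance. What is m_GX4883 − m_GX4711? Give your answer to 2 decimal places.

L_GX4883/L_GX4711 = (4.00)²(2.00)⁴ = 256.0.
F_GX4883/F_GX4711 = (L_GX4883/L_GX4711)/(d_GX4883/d_GX4711)² = 256.0/24.01 = 10.66.
m_GX4883 − m_GX4711 = −2.5 log₁₀(10.66) = -2.57.

-2.57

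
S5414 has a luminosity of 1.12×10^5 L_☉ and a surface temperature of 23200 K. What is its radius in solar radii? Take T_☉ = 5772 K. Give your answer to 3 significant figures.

R/R_☉ = √(L/L_☉) / (T/T_☉)² = √(1.12×10^5) / (4.019)²
       = 334.7 / 16.16 = 20.72.

20.7 solar radii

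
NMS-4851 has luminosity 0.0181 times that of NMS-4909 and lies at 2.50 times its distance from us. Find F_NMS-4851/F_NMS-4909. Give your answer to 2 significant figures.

F = L/(4πd²), so F_NMS-4851/F_NMS-4909 = (L_NMS-4851/L_NMS-4909) / (d_NMS-4851/d_NMS-4909)²
= 0.0181 / (2.50)² = 0.0181 / 6.250 = 0.002896.

0.0029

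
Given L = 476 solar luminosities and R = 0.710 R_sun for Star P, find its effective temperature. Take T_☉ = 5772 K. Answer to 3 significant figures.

T/T_☉ = (L/L_☉)^(1/4) / (R/R_☉)^(1/2)
T = 5772 × (476)^(1/4) / √(0.710) = 5772 × 4.671 / 0.8426 = 3.200×10^4 K.

3.20×10^4 K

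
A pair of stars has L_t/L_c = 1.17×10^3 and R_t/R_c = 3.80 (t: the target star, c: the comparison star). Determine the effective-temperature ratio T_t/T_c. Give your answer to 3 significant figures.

L ∝ R²T⁴ gives T ∝ (L/R²)^(1/4), so
T_t/T_c = (1.17×10^3 / 3.80²)^(1/4) = (81.02)^(1/4) = 3.000.

3.00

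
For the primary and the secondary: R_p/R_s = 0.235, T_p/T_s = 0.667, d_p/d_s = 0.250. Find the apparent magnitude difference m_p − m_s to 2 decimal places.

L_p/L_s = (0.235)²(0.667)⁴ = 0.01093.
F_p/F_s = (L_p/L_s)/(d_p/d_s)² = 0.01093/0.06250 = 0.1749.
m_p − m_s = −2.5 log₁₀(0.1749) = 1.89.

1.89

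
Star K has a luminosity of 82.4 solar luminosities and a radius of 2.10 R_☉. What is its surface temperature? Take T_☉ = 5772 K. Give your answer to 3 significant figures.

1.20×10^4 K

T/T_☉ = (L/L_☉)^(1/4) / (R/R_☉)^(1/2)
T = 5772 × (82.4)^(1/4) / √(2.10) = 5772 × 3.013 / 1.449 = 1.200×10^4 K.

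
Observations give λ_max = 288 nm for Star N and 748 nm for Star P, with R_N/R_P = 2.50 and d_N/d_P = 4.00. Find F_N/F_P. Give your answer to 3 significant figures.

Wien's law: T_N/T_P = λ_P/λ_N = 748/288 = 2.597.
L_N/L_P = (R_N/R_P)²(T_N/T_P)⁴ = (2.50)²(2.597)⁴ = 284.4.
F_N/F_P = (L_N/L_P)/(d_N/d_P)² = 284.4/(4.00)² = 17.77.

17.8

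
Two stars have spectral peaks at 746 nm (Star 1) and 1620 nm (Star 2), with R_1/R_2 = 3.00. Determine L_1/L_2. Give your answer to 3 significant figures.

Wien's law gives T ∝ 1/λ_max, so T_1/T_2 = λ_2/λ_1 = 1620/746 = 2.172.
Then L ∝ R²T⁴ gives L_1/L_2 = (3.00)² × (2.172)⁴ = 9.000 × 22.24 = 200.1.

200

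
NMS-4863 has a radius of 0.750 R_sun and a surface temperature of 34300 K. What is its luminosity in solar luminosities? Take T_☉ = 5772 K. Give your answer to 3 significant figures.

L/L_☉ = (R/R_☉)² (T/T_☉)⁴ = (0.750)² × (34300/5772)⁴
       = 0.5625 × (5.942)⁴ = 0.5625 × 1247 = 701.4.

701 solar luminosities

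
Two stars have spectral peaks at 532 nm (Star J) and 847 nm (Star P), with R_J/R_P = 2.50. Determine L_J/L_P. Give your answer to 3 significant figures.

40.2

Wien's law gives T ∝ 1/λ_max, so T_J/T_P = λ_P/λ_J = 847/532 = 1.592.
Then L ∝ R²T⁴ gives L_J/L_P = (2.50)² × (1.592)⁴ = 6.250 × 6.425 = 40.16.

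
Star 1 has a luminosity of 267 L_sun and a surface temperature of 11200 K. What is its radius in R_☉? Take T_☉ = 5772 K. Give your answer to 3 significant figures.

4.34 R_☉

R/R_☉ = √(L/L_☉) / (T/T_☉)² = √(267) / (1.940)²
       = 16.34 / 3.765 = 4.340.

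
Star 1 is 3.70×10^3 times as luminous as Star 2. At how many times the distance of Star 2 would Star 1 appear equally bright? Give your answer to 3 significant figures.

Equal flux requires L_1/d_1² = L_2/d_2², so d_1/d_2 = √(L_1/L_2)
= √(3.70×10^3) = 60.83.

60.8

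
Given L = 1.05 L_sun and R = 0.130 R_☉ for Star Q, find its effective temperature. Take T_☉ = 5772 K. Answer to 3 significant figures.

1.62×10^4 K

T/T_☉ = (L/L_☉)^(1/4) / (R/R_☉)^(1/2)
T = 5772 × (1.05)^(1/4) / √(0.130) = 5772 × 1.012 / 0.3606 = 1.621×10^4 K.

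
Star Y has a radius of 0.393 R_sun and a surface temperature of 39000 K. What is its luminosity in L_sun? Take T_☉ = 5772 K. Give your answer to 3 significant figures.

L/L_☉ = (R/R_☉)² (T/T_☉)⁴ = (0.393)² × (39000/5772)⁴
       = 0.1544 × (6.757)⁴ = 0.1544 × 2084 = 321.9.

322 L_sun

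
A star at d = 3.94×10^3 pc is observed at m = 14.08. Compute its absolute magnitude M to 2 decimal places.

M = m − 5 log₁₀(d/10 pc) = 14.08 − 5 log₁₀(3.94×10^3/10)
  = 14.08 − 5 × 2.595 = 14.08 − 12.98 = 1.10.

1.10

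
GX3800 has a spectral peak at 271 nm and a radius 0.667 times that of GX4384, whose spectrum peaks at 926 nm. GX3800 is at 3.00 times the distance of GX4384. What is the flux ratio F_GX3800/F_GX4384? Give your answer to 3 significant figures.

Wien's law: T_GX3800/T_GX4384 = λ_GX4384/λ_GX3800 = 926/271 = 3.417.
L_GX3800/L_GX4384 = (R_GX3800/R_GX4384)²(T_GX3800/T_GX4384)⁴ = (0.667)²(3.417)⁴ = 60.65.
F_GX3800/F_GX4384 = (L_GX3800/L_GX4384)/(d_GX3800/d_GX4384)² = 60.65/(3.00)² = 6.739.

6.74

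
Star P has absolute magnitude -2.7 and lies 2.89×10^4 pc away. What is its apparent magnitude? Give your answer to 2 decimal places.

m = M + 5 log₁₀(d/10 pc) = -2.7 + 5 log₁₀(2.89×10^4/10)
  = -2.7 + 5 × 3.461 = -2.7 + 17.30 = 14.60.

14.60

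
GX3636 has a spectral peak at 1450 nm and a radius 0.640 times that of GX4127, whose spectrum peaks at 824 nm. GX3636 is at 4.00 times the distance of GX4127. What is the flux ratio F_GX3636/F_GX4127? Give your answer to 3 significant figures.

Wien's law: T_GX3636/T_GX4127 = λ_GX4127/λ_GX3636 = 824/1450 = 0.5683.
L_GX3636/L_GX4127 = (R_GX3636/R_GX4127)²(T_GX3636/T_GX4127)⁴ = (0.640)²(0.5683)⁴ = 0.04272.
F_GX3636/F_GX4127 = (L_GX3636/L_GX4127)/(d_GX3636/d_GX4127)² = 0.04272/(4.00)² = 0.002670.

0.00267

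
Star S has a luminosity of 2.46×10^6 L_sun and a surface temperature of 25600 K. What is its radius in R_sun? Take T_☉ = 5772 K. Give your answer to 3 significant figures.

79.7 R_sun

R/R_☉ = √(L/L_☉) / (T/T_☉)² = √(2.46×10^6) / (4.435)²
       = 1568 / 19.67 = 79.73.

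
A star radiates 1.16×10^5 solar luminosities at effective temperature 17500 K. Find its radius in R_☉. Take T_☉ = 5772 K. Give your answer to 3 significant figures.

R/R_☉ = √(L/L_☉) / (T/T_☉)² = √(1.16×10^5) / (3.032)²
       = 340.6 / 9.192 = 37.05.

37.1 R_☉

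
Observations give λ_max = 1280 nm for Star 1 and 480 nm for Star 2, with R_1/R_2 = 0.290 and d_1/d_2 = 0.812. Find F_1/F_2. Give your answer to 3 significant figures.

0.00252

Wien's law: T_1/T_2 = λ_2/λ_1 = 480/1280 = 0.3750.
L_1/L_2 = (R_1/R_2)²(T_1/T_2)⁴ = (0.290)²(0.3750)⁴ = 0.001663.
F_1/F_2 = (L_1/L_2)/(d_1/d_2)² = 0.001663/(0.812)² = 0.002522.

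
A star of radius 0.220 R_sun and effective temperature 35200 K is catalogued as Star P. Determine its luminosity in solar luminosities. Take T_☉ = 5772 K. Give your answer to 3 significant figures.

L/L_☉ = (R/R_☉)² (T/T_☉)⁴ = (0.220)² × (35200/5772)⁴
       = 0.04840 × (6.098)⁴ = 0.04840 × 1383 = 66.94.

66.9 solar luminosities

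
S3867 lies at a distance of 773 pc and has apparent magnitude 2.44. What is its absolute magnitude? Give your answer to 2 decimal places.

M = m − 5 log₁₀(d/10 pc) = 2.44 − 5 log₁₀(773/10)
  = 2.44 − 5 × 1.888 = 2.44 − 9.44 = -7.00.

-7.00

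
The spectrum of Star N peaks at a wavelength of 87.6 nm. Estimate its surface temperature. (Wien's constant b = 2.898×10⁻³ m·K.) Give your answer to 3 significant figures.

T = b/λ_max = 2.898×10⁻³ / (87.6×10⁻⁹) = 3.308×10^4 K.

3.31×10^4 K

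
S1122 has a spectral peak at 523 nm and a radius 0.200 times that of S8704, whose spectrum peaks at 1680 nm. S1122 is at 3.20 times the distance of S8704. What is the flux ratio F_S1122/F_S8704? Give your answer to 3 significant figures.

Wien's law: T_S1122/T_S8704 = λ_S8704/λ_S1122 = 1680/523 = 3.212.
L_S1122/L_S8704 = (R_S1122/R_S8704)²(T_S1122/T_S8704)⁴ = (0.200)²(3.212)⁴ = 4.259.
F_S1122/F_S8704 = (L_S1122/L_S8704)/(d_S1122/d_S8704)² = 4.259/(3.20)² = 0.4159.

0.416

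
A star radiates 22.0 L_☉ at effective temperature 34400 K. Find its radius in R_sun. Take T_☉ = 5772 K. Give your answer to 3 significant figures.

0.132 R_sun

R/R_☉ = √(L/L_☉) / (T/T_☉)² = √(22.0) / (5.960)²
       = 4.690 / 35.52 = 0.1321.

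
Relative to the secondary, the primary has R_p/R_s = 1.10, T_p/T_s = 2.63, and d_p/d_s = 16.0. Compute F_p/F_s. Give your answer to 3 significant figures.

L_p/L_s = (R_p/R_s)²(T_p/T_s)⁴ = (1.10)² × (2.63)⁴ = 57.89.
F_p/F_s = (L_p/L_s)/(d_p/d_s)² = 57.89 / (16.0)² = 0.2261.

0.226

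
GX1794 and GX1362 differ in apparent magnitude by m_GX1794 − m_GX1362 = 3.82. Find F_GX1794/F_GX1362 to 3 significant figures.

F_GX1794/F_GX1362 = 10^(−(m_GX1794 − m_GX1362)/2.5) = 10^(-3.82/2.5) = 10^-1.528 = 0.02965.

0.0296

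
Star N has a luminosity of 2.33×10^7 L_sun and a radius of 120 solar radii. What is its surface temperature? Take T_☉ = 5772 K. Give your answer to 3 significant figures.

3.66×10^4 K

T/T_☉ = (L/L_☉)^(1/4) / (R/R_☉)^(1/2)
T = 5772 × (2.33×10^7)^(1/4) / √(120) = 5772 × 69.48 / 10.95 = 3.661×10^4 K.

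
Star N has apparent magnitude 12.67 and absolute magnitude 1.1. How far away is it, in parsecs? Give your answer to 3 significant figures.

2.06×10^3 pc

m − M = 5 log₁₀(d/10 pc)
12.67 − (1.1) = 11.57 = 5 log₁₀(d/10)
d = 10 × 10^(11.57/5) = 10 × 10^2.314 = 2061 pc.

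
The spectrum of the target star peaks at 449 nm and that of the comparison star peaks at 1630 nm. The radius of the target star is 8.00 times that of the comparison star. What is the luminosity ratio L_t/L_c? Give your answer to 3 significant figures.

1.11×10^4

Wien's law gives T ∝ 1/λ_max, so T_t/T_c = λ_c/λ_t = 1630/449 = 3.630.
Then L ∝ R²T⁴ gives L_t/L_c = (8.00)² × (3.630)⁴ = 64.00 × 173.7 = 1.112×10^4.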